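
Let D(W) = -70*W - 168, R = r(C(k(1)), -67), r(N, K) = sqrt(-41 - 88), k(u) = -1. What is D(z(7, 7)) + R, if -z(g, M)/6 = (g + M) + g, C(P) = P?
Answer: 8652 + I*sqrt(129) ≈ 8652.0 + 11.358*I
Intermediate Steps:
z(g, M) = -12*g - 6*M (z(g, M) = -6*((g + M) + g) = -6*((M + g) + g) = -6*(M + 2*g) = -12*g - 6*M)
r(N, K) = I*sqrt(129) (r(N, K) = sqrt(-129) = I*sqrt(129))
R = I*sqrt(129) ≈ 11.358*I
D(W) = -168 - 70*W
D(z(7, 7)) + R = (-168 - 70*(-12*7 - 6*7)) + I*sqrt(129) = (-168 - 70*(-84 - 42)) + I*sqrt(129) = (-168 - 70*(-126)) + I*sqrt(129) = (-168 + 8820) + I*sqrt(129) = 8652 + I*sqrt(129)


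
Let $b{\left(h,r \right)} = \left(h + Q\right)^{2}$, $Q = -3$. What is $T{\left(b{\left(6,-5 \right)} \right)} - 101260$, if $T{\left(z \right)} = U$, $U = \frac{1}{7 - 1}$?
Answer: $- \frac{607559}{6} \approx -1.0126 \cdot 10^{5}$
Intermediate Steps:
$b{\left(h,r \right)} = \left(-3 + h\right)^{2}$ ($b{\left(h,r \right)} = \left(h - 3\right)^{2} = \left(-3 + h\right)^{2}$)
$U = \frac{1}{6} \approx 0.16667$
$T{\left(z \right)} = \frac{1}{6}$
$T{\left(b{\left(6,-5 \right)} \right)} - 101260 = \frac{1}{6} - 101260 = - \frac{607559}{6}$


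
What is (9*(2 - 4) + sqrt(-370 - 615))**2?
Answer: (-18 + I*sqrt(985))**2 ≈ -661.0 - 1129.8*I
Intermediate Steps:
(9*(2 - 4) + sqrt(-370 - 615))**2 = (9*(-2) + sqrt(-985))**2 = (-18 + I*sqrt(985))**2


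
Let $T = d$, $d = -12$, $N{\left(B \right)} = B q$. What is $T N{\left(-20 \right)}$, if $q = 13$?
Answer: $3120$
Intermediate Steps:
$N{\left(B \right)} = 13 B$ ($N{\left(B \right)} = B 13 = 13 B$)
$T = -12$
$T N{\left(-20 \right)} = - 12 \cdot 13 \left(-20\right) = \left(-12\right) \left(-260\right) = 3120$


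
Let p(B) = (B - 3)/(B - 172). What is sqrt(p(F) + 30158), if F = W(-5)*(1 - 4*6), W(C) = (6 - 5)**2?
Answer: 2*sqrt(1696395)/15 ≈ 173.66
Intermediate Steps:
W(C) = 1 (W(C) = 1**2 = 1)
F = -23 (F = 1*(1 - 4*6) = 1*(1 - 24) = 1*(-23) = -23)
p(B) = (-3 + B)/(-172 + B)
sqrt(p(F) + 30158) = sqrt((-3 - 23)/(-172 - 23) + 30158) = sqrt(-26/(-195) + 30158) = sqrt(-1/195*(-26) + 30158) = sqrt(2/15 + 30158) = sqrt(452372/15) = 2*sqrt(1696395)/15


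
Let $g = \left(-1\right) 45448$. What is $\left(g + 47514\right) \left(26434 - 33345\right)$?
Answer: $-14278126$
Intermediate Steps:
$g = -45448$
$\left(g + 47514\right) \left(26434 - 33345\right) = \left(-45448 + 47514\right) \left(26434 - 33345\right) = 2066 \left(-6911\right) = -14278126$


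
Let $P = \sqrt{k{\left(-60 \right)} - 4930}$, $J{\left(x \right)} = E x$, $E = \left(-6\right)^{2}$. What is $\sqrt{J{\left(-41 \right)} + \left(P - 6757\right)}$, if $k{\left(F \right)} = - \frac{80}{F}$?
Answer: $\frac{\sqrt{-74097 + 3 i \sqrt{44358}}}{3} \approx 0.38686 + 90.737 i$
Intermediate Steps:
$E = 36$
$J{\left(x \right)} = 36 x$
$P = \frac{i \sqrt{44358}}{3}$ ($P = \sqrt{- \frac{80}{-60} - 4930} = \sqrt{\left(-80\right) \left(- \frac{1}{60}\right) - 4930} = \sqrt{\frac{4}{3} - 4930} = \sqrt{- \frac{14786}{3}} = \frac{i \sqrt{44358}}{3} \approx 70.204 i$)
$\sqrt{J{\left(-41 \right)} + \left(P - 6757\right)} = \sqrt{36 \left(-41\right) + \left(\frac{i \sqrt{44358}}{3} - 6757\right)} = \sqrt{-1476 - \left(6757 - \frac{i \sqrt{44358}}{3}\right)} = \sqrt{-8233 + \frac{i \sqrt{44358}}{3}}$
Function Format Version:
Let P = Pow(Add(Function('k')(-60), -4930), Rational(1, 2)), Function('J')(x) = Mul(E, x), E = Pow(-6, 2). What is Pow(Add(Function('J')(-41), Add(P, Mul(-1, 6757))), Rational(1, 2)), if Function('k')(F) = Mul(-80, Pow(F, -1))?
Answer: Mul(Rational(1, 3), Pow(Add(-74097, Mul(3, I, Pow(44358, Rational(1, 2)))), Rational(1, 2))) ≈ Add(0.38686, Mul(90.737, I))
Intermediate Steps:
E = 36
Function('J')(x) = Mul(36, x)
P = Mul(Rational(1, 3), I, Pow(44358, Rational(1, 2))) (P = Pow(Add(Mul(-80, Pow(-60, -1)), -4930), Rational(1, 2)) = Pow(Add(Mul(-80, Rational(-1, 60)), -4930), Rational(1, 2)) = Pow(Add(Rational(4, 3), -4930), Rational(1, 2)) = Pow(Rational(-14786, 3), Rational(1, 2)) = Mul(Rational(1, 3), I, Pow(44358, Rational(1, 2))) ≈ Mul(70.204, I))
Pow(Add(Function('J')(-41), Add(P, Mul(-1, 6757))), Rational(1, 2)) = Pow(Add(Mul(36, -41), Add(Mul(Rational(1, 3), I, Pow(44358, Rational(1, 2))), Mul(-1, 6757))), Rational(1, 2)) = Pow(Add(-1476, Add(Mul(Rational(1, 3), I, Pow(44358, Rational(1, 2))), -6757)), Rational(1, 2)) = Pow(Add(-1476, Add(-6757, Mul(Rational(1, 3), I, Pow(44358, Rational(1, 2))))), Rational(1, 2)) = Pow(Add(-8233, Mul(Rational(1, 3), I, Pow(44358, Rational(1, 2)))), Rational(1, 2))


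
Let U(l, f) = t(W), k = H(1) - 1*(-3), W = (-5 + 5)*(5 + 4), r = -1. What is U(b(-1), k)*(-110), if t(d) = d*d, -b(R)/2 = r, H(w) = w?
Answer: 0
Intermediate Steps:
b(R) = 2 (b(R) = -2*(-1) = 2)
W = 0 (W = 0*9 = 0)
t(d) = d²
k = 4 (k = 1 - 1*(-3) = 1 + 3 = 4)
U(l, f) = 0 (U(l, f) = 0² = 0)
U(b(-1), k)*(-110) = 0*(-110) = 0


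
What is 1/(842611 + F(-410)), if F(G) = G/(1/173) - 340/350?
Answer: 35/27008801 ≈ 1.2959e-6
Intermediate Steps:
F(G) = -34/35 + 173*G (F(G) = G/(1/173) - 340*1/350 = G*173 - 34/35 = 173*G - 34/35 = -34/35 + 173*G)
1/(842611 + F(-410)) = 1/(842611 + (-34/35 + 173*(-410))) = 1/(842611 + (-34/35 - 70930)) = 1/(842611 - 2482584/35) = 1/(27008801/35) = 35/27008801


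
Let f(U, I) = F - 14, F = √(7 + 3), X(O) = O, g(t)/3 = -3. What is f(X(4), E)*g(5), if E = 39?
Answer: 126 - 9*√10 ≈ 97.540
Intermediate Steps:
g(t) = -9 (g(t) = 3*(-3) = -9)
F = √10 ≈ 3.1623
f(U, I) = -14 + √10 (f(U, I) = √10 - 14 = -14 + √10)
f(X(4), E)*g(5) = (-14 + √10)*(-9) = 126 - 9*√10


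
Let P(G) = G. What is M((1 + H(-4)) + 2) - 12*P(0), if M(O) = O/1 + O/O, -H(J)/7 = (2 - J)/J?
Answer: 29/2 ≈ 14.500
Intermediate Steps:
H(J) = -7*(2 - J)/J
M(O) = 1 + O (M(O) = O*1 + 1 = O + 1 = 1 + O)
M((1 + H(-4)) + 2) - 12*P(0) = (1 + ((1 + (7 - 14/(-4))) + 2)) - 12*0 = (1 + ((1 + (7 - 14*(-¼))) + 2)) + 0 = (1 + ((1 + (7 + 7/2)) + 2)) + 0 = (1 + ((1 + 21/2) + 2)) + 0 = (1 + (23/2 + 2)) + 0 = (1 + 27/2) + 0 = 29/2 + 0 = 29/2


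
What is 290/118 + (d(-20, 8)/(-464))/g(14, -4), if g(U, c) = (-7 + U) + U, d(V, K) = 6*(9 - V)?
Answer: 8061/3304 ≈ 2.4398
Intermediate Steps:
d(V, K) = 54 - 6*V
g(U, c) = -7 + 2*U
290/118 + (d(-20, 8)/(-464))/g(14, -4) = 290/118 + ((54 - 6*(-20))/(-464))/(-7 + 2*14) = 290*(1/118) + ((54 + 120)*(-1/464))/(-7 + 28) = 145/59 + (174*(-1/464))/21 = 145/59 - 3/8*1/21 = 145/59 - 1/56 = 8061/3304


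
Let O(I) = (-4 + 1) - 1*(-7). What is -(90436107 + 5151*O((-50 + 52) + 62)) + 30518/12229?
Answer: -1106195088301/12229 ≈ -9.0457e+7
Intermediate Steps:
O(I) = 4 (O(I) = -3 + 7 = 4)
-(90436107 + 5151*O((-50 + 52) + 62)) + 30518/12229 = -5151/(1/(4 + 17557)) + 30518/12229 = -5151/(1/17561) + 30518*(1/12229) = -5151/1/17561 + 30518/12229 = -5151*17561 + 30518/12229 = -90456711 + 30518/12229 = -1106195088301/12229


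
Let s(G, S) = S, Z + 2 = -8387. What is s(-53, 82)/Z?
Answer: -82/8389 ≈ -0.0097747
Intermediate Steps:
Z = -8389 (Z = -2 - 8387 = -8389)
s(-53, 82)/Z = 82/(-8389) = 82*(-1/8389) = -82/8389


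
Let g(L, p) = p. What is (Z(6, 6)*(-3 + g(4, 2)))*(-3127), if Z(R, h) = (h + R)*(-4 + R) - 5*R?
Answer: -18762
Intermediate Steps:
Z(R, h) = -5*R + (-4 + R)*(R + h) (Z(R, h) = (R + h)*(-4 + R) - 5*R = (-4 + R)*(R + h) - 5*R = -5*R + (-4 + R)*(R + h))
(Z(6, 6)*(-3 + g(4, 2)))*(-3127) = ((6² - 9*6 - 4*6 + 6*6)*(-3 + 2))*(-3127) = ((36 - 54 - 24 + 36)*(-1))*(-3127) = -6*(-1)*(-3127) = 6*(-3127) = -18762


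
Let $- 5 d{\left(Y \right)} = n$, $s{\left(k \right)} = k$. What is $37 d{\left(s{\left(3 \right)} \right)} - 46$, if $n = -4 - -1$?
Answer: $- \frac{119}{5} \approx -23.8$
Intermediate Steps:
$n = -3$ ($n = -4 + 1 = -3$)
$d{\left(Y \right)} = \frac{3}{5}$ ($d{\left(Y \right)} = \left(- \frac{1}{5}\right) \left(-3\right) = \frac{3}{5}$)
$37 d{\left(s{\left(3 \right)} \right)} - 46 = 37 \cdot \frac{3}{5} - 46 = \frac{111}{5} - 46 = - \frac{119}{5}$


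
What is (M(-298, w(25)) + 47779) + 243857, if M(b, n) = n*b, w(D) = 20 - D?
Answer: 293126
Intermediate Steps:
M(b, n) = b*n
(M(-298, w(25)) + 47779) + 243857 = (-298*(20 - 1*25) + 47779) + 243857 = (-298*(20 - 25) + 47779) + 243857 = (-298*(-5) + 47779) + 243857 = (1490 + 47779) + 243857 = 49269 + 243857 = 293126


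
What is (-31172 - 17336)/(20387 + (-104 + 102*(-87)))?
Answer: -48508/11409 ≈ -4.2517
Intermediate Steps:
(-31172 - 17336)/(20387 + (-104 + 102*(-87))) = -48508/(20387 + (-104 - 8874)) = -48508/(20387 - 8978) = -48508/11409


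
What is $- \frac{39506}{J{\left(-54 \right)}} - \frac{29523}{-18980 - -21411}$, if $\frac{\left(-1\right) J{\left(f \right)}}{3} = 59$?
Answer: $\frac{6985655}{33099} \approx 211.05$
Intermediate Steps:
$J{\left(f \right)} = -177$ ($J{\left(f \right)} = \left(-3\right) 59 = -177$)
$- \frac{39506}{J{\left(-54 \right)}} - \frac{29523}{-18980 - -21411} = - \frac{39506}{-177} - \frac{29523}{-18980 - -21411} = \left(-39506\right) \left(- \frac{1}{177}\right) - \frac{29523}{-18980 + 21411} = \frac{39506}{177} - \frac{29523}{2431} = \frac{39506}{177} - \frac{2271}{187} = \frac{6985655}{33099}$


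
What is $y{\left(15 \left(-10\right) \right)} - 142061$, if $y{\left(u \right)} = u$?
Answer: $-142211$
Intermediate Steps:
$y{\left(15 \left(-10\right) \right)} - 142061 = 15 \left(-10\right) - 142061 = -150 - 142061 = -142211$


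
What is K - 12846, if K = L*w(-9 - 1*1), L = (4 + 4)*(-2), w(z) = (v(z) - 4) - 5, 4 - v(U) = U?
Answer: -12926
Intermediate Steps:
v(U) = 4 - U
w(z) = -5 - z (w(z) = ((4 - z) - 4) - 5 = -z - 5 = -5 - z)
L = -16 (L = 8*(-2) = -16)
K = -80 (K = -16*(-5 - (-9 - 1*1)) = -16*(-5 - (-9 - 1)) = -16*(-5 - 1*(-10)) = -16*(-5 + 10) = -16*5 = -80)
K - 12846 = -80 - 12846 = -12926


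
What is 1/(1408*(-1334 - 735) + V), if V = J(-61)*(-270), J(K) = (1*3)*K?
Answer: -1/2863742 ≈ -3.4919e-7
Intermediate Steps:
J(K) = 3*K
V = 49410 (V = (3*(-61))*(-270) = -183*(-270) = 49410)
1/(1408*(-1334 - 735) + V) = 1/(1408*(-1334 - 735) + 49410) = 1/(1408*(-2069) + 49410) = 1/(-2913152 + 49410) = 1/(-2863742) = -1/2863742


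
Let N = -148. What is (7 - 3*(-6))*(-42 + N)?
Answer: -4750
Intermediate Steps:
(7 - 3*(-6))*(-42 + N) = (7 - 3*(-6))*(-42 - 148) = (7 + 18)*(-190) = 25*(-190) = -4750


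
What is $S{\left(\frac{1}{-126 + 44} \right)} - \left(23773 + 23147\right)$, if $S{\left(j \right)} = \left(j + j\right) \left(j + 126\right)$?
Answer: $- \frac{157755371}{3362} \approx -46923.0$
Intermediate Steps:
$S{\left(j \right)} = 2 j \left(126 + j\right)$
$S{\left(\frac{1}{-126 + 44} \right)} - \left(23773 + 23147\right) = \frac{2 \left(126 + \frac{1}{-126 + 44}\right)}{-126 + 44} - \left(23773 + 23147\right) = \frac{2 \left(126 + \frac{1}{-82}\right)}{-82} - 46920 = 2 \left(- \frac{1}{82}\right) \left(126 - \frac{1}{82}\right) - 46920 = 2 \left(- \frac{1}{82}\right) \frac{10331}{82} - 46920 = - \frac{10331}{3362} - 46920 = - \frac{157755371}{3362}$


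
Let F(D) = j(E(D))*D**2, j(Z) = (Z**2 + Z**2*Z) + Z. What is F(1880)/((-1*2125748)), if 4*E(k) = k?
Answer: -91933605332000/531437 ≈ -1.7299e+8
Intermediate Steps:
E(k) = k/4
j(Z) = Z + Z**2 + Z**3 (j(Z) = (Z**2 + Z**3) + Z = Z + Z**2 + Z**3)
F(D) = D**3*(1 + D/4 + D**2/16)/4 (F(D) = ((D/4)*(1 + D/4 + (D/4)**2))*D**2 = ((D/4)*(1 + D/4 + D**2/16))*D**2 = (D*(1 + D/4 + D**2/16)/4)*D**2 = D**3*(1 + D/4 + D**2/16)/4)
F(1880)/((-1*2125748)) = ((1/64)*1880**3*(16 + 1880**2 + 4*1880))/((-1*2125748)) = ((1/64)*6644672000*(16 + 3534400 + 7520))/(-2125748) = ((1/64)*6644672000*3541936)*(-1/2125748) = 367734421328000*(-1/2125748) = -91933605332000/531437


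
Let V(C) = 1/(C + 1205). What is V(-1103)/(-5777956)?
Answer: -1/589351512 ≈ -1.6968e-9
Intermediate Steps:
V(C) = 1/(1205 + C)
V(-1103)/(-5777956) = 1/((1205 - 1103)*(-5777956)) = -1/5777956/102 = (1/102)*(-1/5777956) = -1/589351512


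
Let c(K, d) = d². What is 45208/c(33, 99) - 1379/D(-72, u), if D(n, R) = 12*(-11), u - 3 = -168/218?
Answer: 590395/39204 ≈ 15.060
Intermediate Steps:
u = 243/109 (u = 3 - 168/218 = 3 - 168*1/218 = 3 - 84/109 = 243/109 ≈ 2.2294)
D(n, R) = -132
45208/c(33, 99) - 1379/D(-72, u) = 45208/(99²) - 1379/(-132) = 45208/9801 - 1379*(-1/132) = 45208*(1/9801) + 1379/132 = 45208/9801 + 1379/132 = 590395/39204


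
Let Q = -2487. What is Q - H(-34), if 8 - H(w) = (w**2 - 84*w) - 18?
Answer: 1499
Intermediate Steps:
H(w) = 26 - w**2 + 84*w (H(w) = 8 - ((w**2 - 84*w) - 18) = 8 - (-18 + w**2 - 84*w) = 8 + (18 - w**2 + 84*w) = 26 - w**2 + 84*w)
Q - H(-34) = -2487 - (26 - 1*(-34)**2 + 84*(-34)) = -2487 - (26 - 1*1156 - 2856) = -2487 - (26 - 1156 - 2856) = -2487 - 1*(-3986) = -2487 + 3986 = 1499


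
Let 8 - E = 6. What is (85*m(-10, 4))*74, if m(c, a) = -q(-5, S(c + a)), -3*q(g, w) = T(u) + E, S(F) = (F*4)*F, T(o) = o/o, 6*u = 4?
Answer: 6290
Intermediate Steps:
u = ⅔ (u = (⅙)*4 = ⅔ ≈ 0.66667)
T(o) = 1
E = 2 (E = 8 - 1*6 = 8 - 6 = 2)
S(F) = 4*F² (S(F) = (4*F)*F = 4*F²)
q(g, w) = -1 (q(g, w) = -(1 + 2)/3 = -⅓*3 = -1)
m(c, a) = 1 (m(c, a) = -1*(-1) = 1)
(85*m(-10, 4))*74 = (85*1)*74 = 85*74 = 6290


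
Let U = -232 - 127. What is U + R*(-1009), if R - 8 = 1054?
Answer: -1071917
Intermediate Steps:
R = 1062 (R = 8 + 1054 = 1062)
U = -359
U + R*(-1009) = -359 + 1062*(-1009) = -359 - 1071558 = -1071917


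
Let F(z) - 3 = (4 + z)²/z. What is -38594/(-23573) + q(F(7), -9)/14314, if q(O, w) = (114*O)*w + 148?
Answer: 228532862/1180983727 ≈ 0.19351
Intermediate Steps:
F(z) = 3 + (4 + z)²/z
q(O, w) = 148 + 114*O*w (q(O, w) = 114*O*w + 148 = 148 + 114*O*w)
-38594/(-23573) + q(F(7), -9)/14314 = -38594/(-23573) + (148 + 114*(3 + (4 + 7)²/7)*(-9))/14314 = -38594*(-1/23573) + (148 + 114*(3 + (⅐)*11²)*(-9))*(1/14314) = 38594/23573 + (148 + 114*(3 + (⅐)*121)*(-9))*(1/14314) = 38594/23573 + (148 + 114*(3 + 121/7)*(-9))*(1/14314) = 38594/23573 + (148 + 114*(142/7)*(-9))*(1/14314) = 38594/23573 + (148 - 145692/7)*(1/14314) = 38594/23573 - 144656/7*1/14314 = 38594/23573 - 72328/50099 = 228532862/1180983727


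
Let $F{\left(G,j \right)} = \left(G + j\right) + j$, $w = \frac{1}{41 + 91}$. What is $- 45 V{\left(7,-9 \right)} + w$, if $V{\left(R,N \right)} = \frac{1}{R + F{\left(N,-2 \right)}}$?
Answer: $\frac{991}{132} \approx 7.5076$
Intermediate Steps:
$w = \frac{1}{132} \approx 0.0075758$
$F{\left(G,j \right)} = G + 2 j$
$V{\left(R,N \right)} = \frac{1}{-4 + N + R}$ ($V{\left(R,N \right)} = \frac{1}{R + \left(N + 2 \left(-2\right)\right)} = \frac{1}{R + \left(N - 4\right)} = \frac{1}{R + \left(-4 + N\right)} = \frac{1}{-4 + N + R}$)
$- 45 V{\left(7,-9 \right)} + w = - \frac{45}{-4 - 9 + 7} + \frac{1}{132} = - \frac{45}{-6} + \frac{1}{132} = \left(-45\right) \left(- \frac{1}{6}\right) + \frac{1}{132} = \frac{15}{2} + \frac{1}{132} = \frac{991}{132}$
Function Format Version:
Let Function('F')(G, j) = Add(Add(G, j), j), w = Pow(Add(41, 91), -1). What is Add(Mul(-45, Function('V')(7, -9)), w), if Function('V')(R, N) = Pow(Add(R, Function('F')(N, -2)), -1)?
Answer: Rational(991, 132) ≈ 7.5076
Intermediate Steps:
w = Rational(1, 132) (w = Pow(132, -1) = Rational(1, 132) ≈ 0.0075758)
Function('F')(G, j) = Add(G, Mul(2, j))
Function('V')(R, N) = Pow(Add(-4, N, R), -1) (Function('V')(R, N) = Pow(Add(R, Add(N, Mul(2, -2))), -1) = Pow(Add(R, Add(N, -4)), -1) = Pow(Add(R, Add(-4, N)), -1) = Pow(Add(-4, N, R), -1))
Add(Mul(-45, Function('V')(7, -9)), w) = Add(Mul(-45, Pow(Add(-4, -9, 7), -1)), Rational(1, 132)) = Add(Mul(-45, Pow(-6, -1)), Rational(1, 132)) = Add(Mul(-45, Rational(-1, 6)), Rational(1, 132)) = Add(Rational(15, 2), Rational(1, 132)) = Rational(991, 132)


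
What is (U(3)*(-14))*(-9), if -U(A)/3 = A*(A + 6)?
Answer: -10206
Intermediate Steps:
U(A) = -3*A*(6 + A) (U(A) = -3*A*(A + 6) = -3*A*(6 + A))
(U(3)*(-14))*(-9) = (-3*3*(6 + 3)*(-14))*(-9) = (-3*3*9*(-14))*(-9) = -81*(-14)*(-9) = 1134*(-9) = -10206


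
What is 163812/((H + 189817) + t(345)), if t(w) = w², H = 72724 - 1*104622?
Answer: 40953/69236 ≈ 0.59150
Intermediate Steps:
H = -31898 (H = 72724 - 104622 = -31898)
163812/((H + 189817) + t(345)) = 163812/((-31898 + 189817) + 345²) = 163812/(157919 + 119025) = 163812/276944 = 163812*(1/276944) = 40953/69236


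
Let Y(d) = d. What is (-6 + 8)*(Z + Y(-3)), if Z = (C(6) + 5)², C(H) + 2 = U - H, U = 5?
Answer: 2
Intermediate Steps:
C(H) = 3 - H (C(H) = -2 + (5 - H) = 3 - H)
Z = 4 (Z = ((3 - 1*6) + 5)² = ((3 - 6) + 5)² = (-3 + 5)² = 2² = 4)
(-6 + 8)*(Z + Y(-3)) = (-6 + 8)*(4 - 3) = 2*1 = 2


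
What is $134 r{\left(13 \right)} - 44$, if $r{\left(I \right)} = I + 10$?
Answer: $3038$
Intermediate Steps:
$r{\left(I \right)} = 10 + I$
$134 r{\left(13 \right)} - 44 = 134 \left(10 + 13\right) - 44 = 134 \cdot 23 - 44 = 3082 - 44 = 3038$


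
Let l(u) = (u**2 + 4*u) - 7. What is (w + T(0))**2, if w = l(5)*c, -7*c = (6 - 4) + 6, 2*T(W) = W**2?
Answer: 92416/49 ≈ 1886.0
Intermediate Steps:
l(u) = -7 + u**2 + 4*u
T(W) = W**2/2
c = -8/7 (c = -((6 - 4) + 6)/7 = -(2 + 6)/7 = -1/7*8 = -8/7 ≈ -1.1429)
w = -304/7 (w = (-7 + 5**2 + 4*5)*(-8/7) = (-7 + 25 + 20)*(-8/7) = 38*(-8/7) = -304/7 ≈ -43.429)
(w + T(0))**2 = (-304/7 + (1/2)*0**2)**2 = (-304/7 + (1/2)*0)**2 = (-304/7 + 0)**2 = (-304/7)**2 = 92416/49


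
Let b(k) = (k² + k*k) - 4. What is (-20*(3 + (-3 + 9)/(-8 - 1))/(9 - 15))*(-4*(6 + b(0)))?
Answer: -560/9 ≈ -62.222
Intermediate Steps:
b(k) = -4 + 2*k² (b(k) = (k² + k²) - 4 = 2*k² - 4 = -4 + 2*k²)
(-20*(3 + (-3 + 9)/(-8 - 1))/(9 - 15))*(-4*(6 + b(0))) = (-20*(3 + (-3 + 9)/(-8 - 1))/(9 - 15))*(-4*(6 + (-4 + 2*0²))) = (-20*(3 + 6/(-9))/(-6))*(-4*(6 + (-4 + 2*0))) = (-20*(3 + 6*(-⅑))*(-1)/6)*(-4*(6 + (-4 + 0))) = (-20*(3 - ⅔)*(-1)/6)*(-4*(6 - 4)) = (-140*(-1)/(3*6))*(-4*2) = -20*(-7/18)*(-8) = (70/9)*(-8) = -560/9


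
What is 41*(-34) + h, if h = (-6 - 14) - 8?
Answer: -1422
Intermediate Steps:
h = -28 (h = -20 - 8 = -28)
41*(-34) + h = 41*(-34) - 28 = -1394 - 28 = -1422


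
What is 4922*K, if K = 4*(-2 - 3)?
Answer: -98440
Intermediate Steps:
K = -20 (K = 4*(-5) = -20)
4922*K = 4922*(-20) = -98440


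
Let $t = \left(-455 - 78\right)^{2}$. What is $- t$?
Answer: $-284089$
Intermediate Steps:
$t = 284089$ ($t = \left(-533\right)^{2} = 284089$)
$- t = \left(-1\right) 284089 = -284089$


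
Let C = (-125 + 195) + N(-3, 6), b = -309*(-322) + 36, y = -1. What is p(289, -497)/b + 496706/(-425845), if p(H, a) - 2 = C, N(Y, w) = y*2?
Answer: -3529237561/3027575445 ≈ -1.1657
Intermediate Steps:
N(Y, w) = -2 (N(Y, w) = -1*2 = -2)
b = 99534 (b = 99498 + 36 = 99534)
C = 68 (C = (-125 + 195) - 2 = 70 - 2 = 68)
p(H, a) = 70 (p(H, a) = 2 + 68 = 70)
p(289, -497)/b + 496706/(-425845) = 70/99534 + 496706/(-425845) = 70*(1/99534) + 496706*(-1/425845) = 35/49767 - 70958/60835 = -3529237561/3027575445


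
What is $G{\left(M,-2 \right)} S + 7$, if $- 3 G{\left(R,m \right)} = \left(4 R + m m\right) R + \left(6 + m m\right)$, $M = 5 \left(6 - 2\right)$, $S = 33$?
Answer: $-18583$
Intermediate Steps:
$M = 20$ ($M = 5 \cdot 4 = 20$)
$G{\left(R,m \right)} = -2 - \frac{m^{2}}{3} - \frac{R \left(m^{2} + 4 R\right)}{3}$ ($G{\left(R,m \right)} = - \frac{\left(4 R + m m\right) R + \left(6 + m m\right)}{3} = - \frac{\left(4 R + m^{2}\right) R + \left(6 + m^{2}\right)}{3} = - \frac{\left(m^{2} + 4 R\right) R + \left(6 + m^{2}\right)}{3} = - \frac{R \left(m^{2} + 4 R\right) + \left(6 + m^{2}\right)}{3} = - \frac{6 + m^{2} + R \left(m^{2} + 4 R\right)}{3} = -2 - \frac{m^{2}}{3} - \frac{R \left(m^{2} + 4 R\right)}{3}$)
$G{\left(M,-2 \right)} S + 7 = \left(-2 - \frac{4 \cdot 20^{2}}{3} - \frac{\left(-2\right)^{2}}{3} - \frac{20 \left(-2\right)^{2}}{3}\right) 33 + 7 = \left(-2 - \frac{1600}{3} - \frac{4}{3} - \frac{20}{3} \cdot 4\right) 33 + 7 = \left(-2 - \frac{1600}{3} - \frac{4}{3} - \frac{80}{3}\right) 33 + 7 = \left(- \frac{1690}{3}\right) 33 + 7 = -18590 + 7 = -18583$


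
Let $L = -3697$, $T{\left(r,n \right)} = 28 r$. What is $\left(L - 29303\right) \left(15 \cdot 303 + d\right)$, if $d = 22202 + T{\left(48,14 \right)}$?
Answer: $-927003000$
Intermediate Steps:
$d = 23546$ ($d = 22202 + 28 \cdot 48 = 22202 + 1344 = 23546$)
$\left(L - 29303\right) \left(15 \cdot 303 + d\right) = \left(-3697 - 29303\right) \left(15 \cdot 303 + 23546\right) = - 33000 \left(4545 + 23546\right) = \left(-33000\right) 28091 = -927003000$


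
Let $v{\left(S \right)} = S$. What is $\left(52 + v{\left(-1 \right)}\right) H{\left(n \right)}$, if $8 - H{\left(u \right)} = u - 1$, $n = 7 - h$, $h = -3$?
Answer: $-51$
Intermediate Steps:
$n = 10$ ($n = 7 - -3 = 7 + 3 = 10$)
$H{\left(u \right)} = 9 - u$ ($H{\left(u \right)} = 8 - \left(u - 1\right) = 8 - \left(-1 + u\right) = 9 - u$)
$\left(52 + v{\left(-1 \right)}\right) H{\left(n \right)} = \left(52 - 1\right) \left(9 - 10\right) = 51 \left(9 - 10\right) = 51 \left(-1\right) = -51$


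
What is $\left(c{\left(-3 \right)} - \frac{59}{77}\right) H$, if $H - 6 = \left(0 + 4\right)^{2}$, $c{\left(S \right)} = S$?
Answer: $- \frac{580}{7} \approx -82.857$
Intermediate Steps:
$H = 22$ ($H = 6 + \left(0 + 4\right)^{2} = 6 + 4^{2} = 6 + 16 = 22$)
$\left(c{\left(-3 \right)} - \frac{59}{77}\right) H = \left(-3 - \frac{59}{77}\right) 22 = \left(- \frac{290}{77}\right) 22 = - \frac{580}{7}$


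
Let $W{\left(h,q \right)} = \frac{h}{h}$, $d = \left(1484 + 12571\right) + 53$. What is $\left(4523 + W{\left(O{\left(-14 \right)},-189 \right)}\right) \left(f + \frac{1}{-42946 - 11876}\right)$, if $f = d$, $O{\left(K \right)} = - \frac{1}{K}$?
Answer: $\frac{583165296350}{9137} \approx 6.3825 \cdot 10^{7}$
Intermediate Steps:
$d = 14108$ ($d = 14055 + 53 = 14108$)
$W{\left(h,q \right)} = 1$
$f = 14108$
$\left(4523 + W{\left(O{\left(-14 \right)},-189 \right)}\right) \left(f + \frac{1}{-42946 - 11876}\right) = \left(4523 + 1\right) \left(14108 + \frac{1}{-42946 - 11876}\right) = 4524 \left(14108 + \frac{1}{-54822}\right) = 4524 \left(14108 - \frac{1}{54822}\right) = 4524 \cdot \frac{773428775}{54822} = \frac{583165296350}{9137}$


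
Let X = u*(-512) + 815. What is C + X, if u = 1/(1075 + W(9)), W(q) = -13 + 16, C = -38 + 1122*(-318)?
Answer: -191894497/539 ≈ -3.5602e+5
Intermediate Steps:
C = -356834 (C = -38 - 356796 = -356834)
W(q) = 3
u = 1/1078 (u = 1/(1075 + 3) = 1/1078 ≈ 0.00092764)
X = 439029/539 (X = (1/1078)*(-512) + 815 = -256/539 + 815 = 439029/539 ≈ 814.53)
C + X = -356834 + 439029/539 = -191894497/539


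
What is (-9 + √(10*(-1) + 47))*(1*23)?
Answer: -207 + 23*√37 ≈ -67.096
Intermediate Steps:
(-9 + √(10*(-1) + 47))*(1*23) = (-9 + √(-10 + 47))*23 = (-9 + √37)*23 = -207 + 23*√37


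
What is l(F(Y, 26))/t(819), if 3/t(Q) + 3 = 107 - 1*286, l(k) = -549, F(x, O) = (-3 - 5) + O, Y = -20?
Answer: 33306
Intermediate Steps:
F(x, O) = -8 + O
t(Q) = -3/182 (t(Q) = 3/(-3 + (107 - 1*286)) = 3/(-3 + (107 - 286)) = 3/(-3 - 179) = 3/(-182) = 3*(-1/182) = -3/182)
l(F(Y, 26))/t(819) = -549/(-3/182) = -549*(-182/3) = 33306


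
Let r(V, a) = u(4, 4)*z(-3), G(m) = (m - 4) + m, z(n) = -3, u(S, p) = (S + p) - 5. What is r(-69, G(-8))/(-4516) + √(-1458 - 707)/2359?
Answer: 9/4516 + I*√2165/2359 ≈ 0.0019929 + 0.019724*I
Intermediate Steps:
u(S, p) = -5 + S + p
G(m) = -4 + 2*m (G(m) = (-4 + m) + m = -4 + 2*m)
r(V, a) = -9 (r(V, a) = (-5 + 4 + 4)*(-3) = 3*(-3) = -9)
r(-69, G(-8))/(-4516) + √(-1458 - 707)/2359 = -9/(-4516) + √(-1458 - 707)/2359 = -9*(-1/4516) + √(-2165)*(1/2359) = 9/4516 + (I*√2165)*(1/2359) = 9/4516 + I*√2165/2359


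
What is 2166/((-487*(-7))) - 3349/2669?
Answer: -331511/535213 ≈ -0.61940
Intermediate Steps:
2166/((-487*(-7))) - 3349/2669 = 2166/3409 - 3349*1/2669 = 2166*(1/3409) - 197/157 = 2166/3409 - 197/157 = -331511/535213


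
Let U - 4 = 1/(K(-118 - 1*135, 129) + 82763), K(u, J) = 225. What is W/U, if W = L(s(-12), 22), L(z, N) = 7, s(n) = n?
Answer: 580916/331953 ≈ 1.7500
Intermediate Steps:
U = 331953/82988 (U = 4 + 1/(225 + 82763) = 4 + 1/82988 = 331953/82988 ≈ 4.0000)
W = 7
W/U = 7/(331953/82988) = 7*(82988/331953) = 580916/331953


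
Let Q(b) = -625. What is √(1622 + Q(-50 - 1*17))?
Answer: √997 ≈ 31.575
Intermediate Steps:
√(1622 + Q(-50 - 1*17)) = √(1622 - 625) = √997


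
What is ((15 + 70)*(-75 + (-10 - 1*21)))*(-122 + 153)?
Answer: -279310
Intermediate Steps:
((15 + 70)*(-75 + (-10 - 1*21)))*(-122 + 153) = (85*(-75 + (-10 - 21)))*31 = (85*(-75 - 31))*31 = (85*(-106))*31 = -9010*31 = -279310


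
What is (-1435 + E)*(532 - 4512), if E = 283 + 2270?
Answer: -4449640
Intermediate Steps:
E = 2553
(-1435 + E)*(532 - 4512) = (-1435 + 2553)*(532 - 4512) = 1118*(-3980) = -4449640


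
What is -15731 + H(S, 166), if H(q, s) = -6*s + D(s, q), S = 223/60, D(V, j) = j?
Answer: -1003397/60 ≈ -16723.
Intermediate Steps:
S = 223/60 (S = 223*(1/60) = 223/60 ≈ 3.7167)
H(q, s) = q - 6*s (H(q, s) = -6*s + q = q - 6*s)
-15731 + H(S, 166) = -15731 + (223/60 - 6*166) = -15731 + (223/60 - 996) = -15731 - 59537/60 = -1003397/60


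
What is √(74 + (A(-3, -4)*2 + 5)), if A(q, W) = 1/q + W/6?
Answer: √77 ≈ 8.7750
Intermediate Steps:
A(q, W) = 1/q + W/6 (A(q, W) = 1/q + W*(⅙) = 1/q + W/6)
√(74 + (A(-3, -4)*2 + 5)) = √(74 + ((1/(-3) + (⅙)*(-4))*2 + 5)) = √(74 + ((-⅓ - ⅔)*2 + 5)) = √(74 + (-1*2 + 5)) = √(74 + (-2 + 5)) = √(74 + 3) = √77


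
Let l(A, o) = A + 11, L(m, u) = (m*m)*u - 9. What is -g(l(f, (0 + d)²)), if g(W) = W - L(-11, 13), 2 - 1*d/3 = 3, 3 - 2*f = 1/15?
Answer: 23273/15 ≈ 1551.5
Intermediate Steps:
f = 22/15 (f = 3/2 - ½/15 = 3/2 - ½*1/15 = 3/2 - 1/30 = 22/15 ≈ 1.4667)
d = -3 (d = 6 - 3*3 = 6 - 9 = -3)
L(m, u) = -9 + u*m² (L(m, u) = m²*u - 9 = u*m² - 9 = -9 + u*m²)
l(A, o) = 11 + A
g(W) = -1564 + W (g(W) = W - (-9 + 13*(-11)²) = W - (-9 + 13*121) = W - (-9 + 1573) = W - 1*1564 = W - 1564 = -1564 + W)
-g(l(f, (0 + d)²)) = -(-1564 + (11 + 22/15)) = -(-1564 + 187/15) = -1*(-23273/15) = 23273/15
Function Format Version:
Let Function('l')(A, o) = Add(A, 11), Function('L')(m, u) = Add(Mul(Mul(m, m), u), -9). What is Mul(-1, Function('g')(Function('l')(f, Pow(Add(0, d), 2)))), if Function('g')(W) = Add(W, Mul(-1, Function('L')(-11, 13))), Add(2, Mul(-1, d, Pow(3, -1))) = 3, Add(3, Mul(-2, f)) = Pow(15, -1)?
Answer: Rational(23273, 15) ≈ 1551.5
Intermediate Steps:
f = Rational(22, 15) (f = Add(Rational(3, 2), Mul(Rational(-1, 2), Pow(15, -1))) = Add(Rational(3, 2), Mul(Rational(-1, 2), Rational(1, 15))) = Add(Rational(3, 2), Rational(-1, 30)) = Rational(22, 15) ≈ 1.4667)
d = -3 (d = Add(6, Mul(-3, 3)) = Add(6, -9) = -3)
Function('L')(m, u) = Add(-9, Mul(u, Pow(m, 2))) (Function('L')(m, u) = Add(Mul(Pow(m, 2), u), -9) = Add(Mul(u, Pow(m, 2)), -9) = Add(-9, Mul(u, Pow(m, 2))))
Function('l')(A, o) = Add(11, A)
Function('g')(W) = Add(-1564, W) (Function('g')(W) = Add(W, Mul(-1, Add(-9, Mul(13, Pow(-11, 2))))) = Add(W, Mul(-1, Add(-9, Mul(13, 121)))) = Add(W, Mul(-1, Add(-9, 1573))) = Add(W, Mul(-1, 1564)) = Add(W, -1564) = Add(-1564, W))
Mul(-1, Function('g')(Function('l')(f, Pow(Add(0, d), 2)))) = Mul(-1, Add(-1564, Add(11, Rational(22, 15)))) = Mul(-1, Add(-1564, Rational(187, 15))) = Mul(-1, Rational(-23273, 15)) = Rational(23273, 15)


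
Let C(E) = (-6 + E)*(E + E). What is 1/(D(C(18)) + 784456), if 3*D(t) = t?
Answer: 1/784600 ≈ 1.2745e-6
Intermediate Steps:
C(E) = 2*E*(-6 + E) (C(E) = (-6 + E)*(2*E) = 2*E*(-6 + E))
D(t) = t/3
1/(D(C(18)) + 784456) = 1/((2*18*(-6 + 18))/3 + 784456) = 1/((2*18*12)/3 + 784456) = 1/((⅓)*432 + 784456) = 1/(144 + 784456) = 1/784600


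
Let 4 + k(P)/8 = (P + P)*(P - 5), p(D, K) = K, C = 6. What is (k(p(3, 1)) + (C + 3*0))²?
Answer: 8100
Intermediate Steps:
k(P) = -32 + 16*P*(-5 + P) (k(P) = -32 + 8*((P + P)*(P - 5)) = -32 + 8*((2*P)*(-5 + P)) = -32 + 8*(2*P*(-5 + P)) = -32 + 16*P*(-5 + P))
(k(p(3, 1)) + (C + 3*0))² = ((-32 - 80*1 + 16*1²) + (6 + 3*0))² = ((-32 - 80 + 16*1) + (6 + 0))² = ((-32 - 80 + 16) + 6)² = (-96 + 6)² = (-90)² = 8100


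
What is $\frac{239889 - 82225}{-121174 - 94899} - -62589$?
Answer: $\frac{1040279641}{16621} \approx 62588.0$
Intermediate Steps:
$\frac{239889 - 82225}{-121174 - 94899} - -62589 = \frac{239889 - 82225}{-216073} + 62589 = 157664 \left(- \frac{1}{216073}\right) + 62589 = - \frac{12128}{16621} + 62589 = \frac{1040279641}{16621}$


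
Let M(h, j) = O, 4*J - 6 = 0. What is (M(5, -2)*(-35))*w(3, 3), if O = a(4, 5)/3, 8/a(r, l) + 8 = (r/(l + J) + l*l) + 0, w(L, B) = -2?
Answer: 7280/687 ≈ 10.597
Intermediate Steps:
J = 3/2 (J = 3/2 + (¼)*0 = 3/2 + 0 = 3/2 ≈ 1.5000)
a(r, l) = 8/(-8 + l² + r/(3/2 + l)) (a(r, l) = 8/(-8 + ((r/(l + 3/2) + l*l) + 0)) = 8/(-8 + ((r/(3/2 + l) + l²) + 0)) = 8/(-8 + ((l² + r/(3/2 + l)) + 0)) = 8/(-8 + (l² + r/(3/2 + l))) = 8/(-8 + l² + r/(3/2 + l)))
O = 104/687 (O = (8*(3 + 2*5)/(-24 - 16*5 + 2*4 + 2*5³ + 3*5²))/3 = (8*(3 + 10)/(-24 - 80 + 8 + 2*125 + 3*25))*(⅓) = (8*13/(-24 - 80 + 8 + 250 + 75))*(⅓) = (8*13/229)*(⅓) = (8*(1/229)*13)*(⅓) = (104/229)*(⅓) = 104/687 ≈ 0.15138)
M(h, j) = 104/687
(M(5, -2)*(-35))*w(3, 3) = ((104/687)*(-35))*(-2) = -3640/687*(-2) = 7280/687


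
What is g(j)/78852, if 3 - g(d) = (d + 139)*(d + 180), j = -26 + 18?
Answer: -22529/78852 ≈ -0.28571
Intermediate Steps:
j = -8
g(d) = 3 - (139 + d)*(180 + d) (g(d) = 3 - (d + 139)*(d + 180) = 3 - (139 + d)*(180 + d))
g(j)/78852 = (-25017 - 1*(-8)**2 - 319*(-8))/78852 = (-25017 - 1*64 + 2552)*(1/78852) = (-25017 - 64 + 2552)*(1/78852) = -22529*1/78852 = -22529/78852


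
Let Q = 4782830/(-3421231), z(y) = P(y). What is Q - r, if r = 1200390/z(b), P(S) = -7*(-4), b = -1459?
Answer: -2053472699665/47897234 ≈ -42873.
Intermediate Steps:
P(S) = 28
z(y) = 28
Q = -4782830/3421231 (Q = 4782830*(-1/3421231) = -4782830/3421231 ≈ -1.3980)
r = 600195/14 (r = 1200390/28 = 1200390*(1/28) = 600195/14 ≈ 42871.)
Q - r = -4782830/3421231 - 1*600195/14 = -4782830/3421231 - 600195/14 = -2053472699665/47897234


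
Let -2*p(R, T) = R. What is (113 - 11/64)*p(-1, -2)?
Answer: 7221/128 ≈ 56.414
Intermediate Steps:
p(R, T) = -R/2
(113 - 11/64)*p(-1, -2) = (113 - 11/64)*(-1/2*(-1)) = (113 - 11*1/64)*(1/2) = (113 - 11/64)*(1/2) = (7221/64)*(1/2) = 7221/128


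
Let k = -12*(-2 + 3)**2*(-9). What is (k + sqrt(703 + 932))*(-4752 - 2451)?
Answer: -777924 - 7203*sqrt(1635) ≈ -1.0692e+6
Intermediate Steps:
k = 108 (k = -12*1**2*(-9) = -12*1*(-9) = -12*(-9) = 108)
(k + sqrt(703 + 932))*(-4752 - 2451) = (108 + sqrt(703 + 932))*(-4752 - 2451) = (108 + sqrt(1635))*(-7203) = -777924 - 7203*sqrt(1635)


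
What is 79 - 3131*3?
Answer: -9314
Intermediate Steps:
79 - 3131*3 = 79 - 101*93 = 79 - 9393 = -9314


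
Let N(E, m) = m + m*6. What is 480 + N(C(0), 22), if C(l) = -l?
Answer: 634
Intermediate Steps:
N(E, m) = 7*m (N(E, m) = m + 6*m = 7*m)
480 + N(C(0), 22) = 480 + 7*22 = 480 + 154 = 634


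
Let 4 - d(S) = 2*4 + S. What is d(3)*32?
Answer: -224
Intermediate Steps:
d(S) = -4 - S (d(S) = 4 - (2*4 + S) = 4 - (8 + S) = 4 + (-8 - S) = -4 - S)
d(3)*32 = (-4 - 1*3)*32 = (-4 - 3)*32 = -7*32 = -224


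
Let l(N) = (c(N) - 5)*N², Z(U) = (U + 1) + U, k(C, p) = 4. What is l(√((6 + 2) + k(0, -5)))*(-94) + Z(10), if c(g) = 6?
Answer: -1107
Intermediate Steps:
Z(U) = 1 + 2*U (Z(U) = (1 + U) + U = 1 + 2*U)
l(N) = N² (l(N) = (6 - 5)*N² = 1*N² = N²)
l(√((6 + 2) + k(0, -5)))*(-94) + Z(10) = (√((6 + 2) + 4))²*(-94) + (1 + 2*10) = (√(8 + 4))²*(-94) + (1 + 20) = (√12)²*(-94) + 21 = (2*√3)²*(-94) + 21 = 12*(-94) + 21 = -1128 + 21 = -1107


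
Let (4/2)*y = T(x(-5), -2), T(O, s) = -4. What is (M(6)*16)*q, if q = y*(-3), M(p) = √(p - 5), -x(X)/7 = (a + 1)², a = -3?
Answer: 96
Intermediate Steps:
x(X) = -28 (x(X) = -7*(-3 + 1)² = -7*(-2)² = -7*4 = -28)
y = -2 (y = (½)*(-4) = -2)
M(p) = √(-5 + p)
q = 6 (q = -2*(-3) = 6)
(M(6)*16)*q = (√(-5 + 6)*16)*6 = (√1*16)*6 = (1*16)*6 = 16*6 = 96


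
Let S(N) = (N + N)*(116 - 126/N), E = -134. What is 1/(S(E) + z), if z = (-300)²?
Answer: 1/58660 ≈ 1.7047e-5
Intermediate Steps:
z = 90000
S(N) = 2*N*(116 - 126/N) (S(N) = (2*N)*(116 - 126/N) = 2*N*(116 - 126/N))
1/(S(E) + z) = 1/((-252 + 232*(-134)) + 90000) = 1/((-252 - 31088) + 90000) = 1/(-31340 + 90000) = 1/58660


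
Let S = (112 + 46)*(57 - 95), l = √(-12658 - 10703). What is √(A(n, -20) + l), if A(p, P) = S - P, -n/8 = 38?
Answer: √(-5984 + I*√23361) ≈ 0.9878 + 77.363*I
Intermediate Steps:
l = I*√23361 (l = √(-23361) = I*√23361 ≈ 152.84*I)
n = -304 (n = -8*38 = -304)
S = -6004 (S = 158*(-38) = -6004)
A(p, P) = -6004 - P
√(A(n, -20) + l) = √((-6004 - 1*(-20)) + I*√23361) = √((-6004 + 20) + I*√23361) = √(-5984 + I*√23361)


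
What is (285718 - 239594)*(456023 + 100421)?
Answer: 25665423056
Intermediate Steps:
(285718 - 239594)*(456023 + 100421) = 46124*556444 = 25665423056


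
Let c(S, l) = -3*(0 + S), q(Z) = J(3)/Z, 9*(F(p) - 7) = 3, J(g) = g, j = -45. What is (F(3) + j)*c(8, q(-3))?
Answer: 904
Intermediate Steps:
F(p) = 22/3 (F(p) = 7 + (⅑)*3 = 7 + ⅓ = 22/3)
q(Z) = 3/Z
c(S, l) = -3*S
(F(3) + j)*c(8, q(-3)) = (22/3 - 45)*(-3*8) = -113/3*(-24) = 904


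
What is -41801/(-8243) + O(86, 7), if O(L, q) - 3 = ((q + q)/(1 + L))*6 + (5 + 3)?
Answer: 4072550/239047 ≈ 17.037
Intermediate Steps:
O(L, q) = 11 + 12*q/(1 + L) (O(L, q) = 3 + (((q + q)/(1 + L))*6 + (5 + 3)) = 3 + (((2*q)/(1 + L))*6 + 8) = 3 + ((2*q/(1 + L))*6 + 8) = 3 + (12*q/(1 + L) + 8) = 3 + (8 + 12*q/(1 + L)) = 11 + 12*q/(1 + L))
-41801/(-8243) + O(86, 7) = -41801/(-8243) + (11 + 11*86 + 12*7)/(1 + 86) = -41801*(-1/8243) + (11 + 946 + 84)/87 = 41801/8243 + (1/87)*1041 = 41801/8243 + 347/29 = 4072550/239047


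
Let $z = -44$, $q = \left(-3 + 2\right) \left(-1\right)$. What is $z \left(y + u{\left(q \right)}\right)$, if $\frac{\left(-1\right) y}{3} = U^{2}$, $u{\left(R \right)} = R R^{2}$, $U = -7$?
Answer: $6424$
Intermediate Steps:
$q = 1$ ($q = \left(-1\right) \left(-1\right) = 1$)
$u{\left(R \right)} = R^{3}$
$y = -147$ ($y = - 3 \left(-7\right)^{2} = \left(-3\right) 49 = -147$)
$z \left(y + u{\left(q \right)}\right) = - 44 \left(-147 + 1^{3}\right) = - 44 \left(-147 + 1\right) = \left(-44\right) \left(-146\right) = 6424$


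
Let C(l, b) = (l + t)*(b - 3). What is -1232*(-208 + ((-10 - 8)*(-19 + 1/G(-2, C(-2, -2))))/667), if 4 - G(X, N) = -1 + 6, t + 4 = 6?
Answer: 170479232/667 ≈ 2.5559e+5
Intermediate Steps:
t = 2 (t = -4 + 6 = 2)
C(l, b) = (-3 + b)*(2 + l) (C(l, b) = (l + 2)*(b - 3) = (2 + l)*(-3 + b) = (-3 + b)*(2 + l))
G(X, N) = -1 (G(X, N) = 4 - (-1 + 6) = 4 - 1*5 = 4 - 5 = -1)
-1232*(-208 + ((-10 - 8)*(-19 + 1/G(-2, C(-2, -2))))/667) = -1232*(-208 + ((-10 - 8)*(-19 + 1/(-1)))/667) = -1232*(-208 - 18*(-19 - 1)*(1/667)) = -1232*(-208 - 18*(-20)*(1/667)) = -1232*(-208 + 360*(1/667)) = -1232*(-208 + 360/667) = -1232*(-138376/667) = 170479232/667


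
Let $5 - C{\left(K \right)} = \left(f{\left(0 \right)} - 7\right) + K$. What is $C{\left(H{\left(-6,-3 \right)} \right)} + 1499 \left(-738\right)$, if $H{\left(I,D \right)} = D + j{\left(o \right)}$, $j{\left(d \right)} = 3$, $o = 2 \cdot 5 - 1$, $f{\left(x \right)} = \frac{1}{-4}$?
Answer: $- \frac{4424999}{4} \approx -1.1063 \cdot 10^{6}$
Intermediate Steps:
$f{\left(x \right)} = - \frac{1}{4}$
$o = 9$ ($o = 10 - 1 = 9$)
$H{\left(I,D \right)} = 3 + D$ ($H{\left(I,D \right)} = D + 3 = 3 + D$)
$C{\left(K \right)} = \frac{49}{4} - K$ ($C{\left(K \right)} = 5 - \left(\left(- \frac{1}{4} - 7\right) + K\right) = 5 - \left(- \frac{29}{4} + K\right) = \frac{49}{4} - K$)
$C{\left(H{\left(-6,-3 \right)} \right)} + 1499 \left(-738\right) = \left(\frac{49}{4} - \left(3 - 3\right)\right) + 1499 \left(-738\right) = \left(\frac{49}{4} - 0\right) - 1106262 = \left(\frac{49}{4} + 0\right) - 1106262 = \frac{49}{4} - 1106262 = - \frac{4424999}{4}$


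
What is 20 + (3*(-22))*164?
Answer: -10804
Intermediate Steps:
20 + (3*(-22))*164 = 20 - 66*164 = 20 - 10824 = -10804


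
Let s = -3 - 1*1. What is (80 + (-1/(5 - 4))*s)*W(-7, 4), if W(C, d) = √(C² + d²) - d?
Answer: -336 + 84*√65 ≈ 341.23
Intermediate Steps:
s = -4 (s = -3 - 1 = -4)
(80 + (-1/(5 - 4))*s)*W(-7, 4) = (80 - 1/(5 - 4)*(-4))*(√((-7)² + 4²) - 1*4) = (80 - 1/1*(-4))*(√(49 + 16) - 4) = (80 - 1*1*(-4))*(√65 - 4) = (80 - 1*(-4))*(-4 + √65) = (80 + 4)*(-4 + √65) = 84*(-4 + √65) = -336 + 84*√65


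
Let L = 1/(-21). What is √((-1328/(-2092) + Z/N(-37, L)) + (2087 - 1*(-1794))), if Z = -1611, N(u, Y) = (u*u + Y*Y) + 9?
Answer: 2*√97995081972106658491/317826577 ≈ 62.293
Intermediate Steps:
L = -1/21 ≈ -0.047619
N(u, Y) = 9 + Y² + u² (N(u, Y) = (u² + Y²) + 9 = (Y² + u²) + 9 = 9 + Y² + u²)
√((-1328/(-2092) + Z/N(-37, L)) + (2087 - 1*(-1794))) = √((-1328/(-2092) - 1611/(9 + (-1/21)² + (-37)²)) + (2087 - 1*(-1794))) = √((-1328*(-1/2092) - 1611/(9 + 1/441 + 1369)) + (2087 + 1794)) = √((332/523 - 1611/607699/441) + 3881) = √((332/523 - 1611*441/607699) + 3881) = √((332/523 - 710451/607699) + 3881) = √(-169809805/317826577 + 3881) = √(1233315135532/317826577) = 2*√97995081972106658491/317826577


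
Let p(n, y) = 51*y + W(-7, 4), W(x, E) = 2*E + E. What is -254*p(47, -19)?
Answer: 243078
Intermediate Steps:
W(x, E) = 3*E
p(n, y) = 12 + 51*y (p(n, y) = 51*y + 3*4 = 51*y + 12 = 12 + 51*y)
-254*p(47, -19) = -254*(12 + 51*(-19)) = -254*(12 - 969) = -254*(-957) = 243078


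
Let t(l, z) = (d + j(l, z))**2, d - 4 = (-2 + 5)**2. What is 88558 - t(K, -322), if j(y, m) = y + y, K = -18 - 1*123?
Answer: 16197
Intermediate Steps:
K = -141 (K = -18 - 123 = -141)
j(y, m) = 2*y
d = 13 (d = 4 + (-2 + 5)**2 = 4 + 3**2 = 4 + 9 = 13)
t(l, z) = (13 + 2*l)**2
88558 - t(K, -322) = 88558 - (13 + 2*(-141))**2 = 88558 - (13 - 282)**2 = 88558 - 1*(-269)**2 = 88558 - 1*72361 = 88558 - 72361 = 16197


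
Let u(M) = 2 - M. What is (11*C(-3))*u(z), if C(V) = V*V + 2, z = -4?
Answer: 726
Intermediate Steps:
C(V) = 2 + V² (C(V) = V² + 2 = 2 + V²)
(11*C(-3))*u(z) = (11*(2 + (-3)²))*(2 - 1*(-4)) = (11*(2 + 9))*(2 + 4) = (11*11)*6 = 121*6 = 726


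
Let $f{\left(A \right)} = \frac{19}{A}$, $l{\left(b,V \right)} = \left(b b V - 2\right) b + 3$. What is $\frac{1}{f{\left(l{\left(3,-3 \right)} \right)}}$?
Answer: $- \frac{84}{19} \approx -4.4211$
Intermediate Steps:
$l{\left(b,V \right)} = 3 + b \left(-2 + V b^{2}\right)$ ($l{\left(b,V \right)} = \left(b^{2} V - 2\right) b + 3 = \left(V b^{2} - 2\right) b + 3 = \left(-2 + V b^{2}\right) b + 3 = b \left(-2 + V b^{2}\right) + 3 = 3 + b \left(-2 + V b^{2}\right)$)
$\frac{1}{f{\left(l{\left(3,-3 \right)} \right)}} = \frac{1}{19 \frac{1}{3 - 6 - 3 \cdot 3^{3}}} = \frac{1}{19 \frac{1}{3 - 6 - 81}} = \frac{1}{19 \frac{1}{-84}} = \frac{1}{19 \left(- \frac{1}{84}\right)} = \frac{1}{- \frac{19}{84}} = - \frac{84}{19}$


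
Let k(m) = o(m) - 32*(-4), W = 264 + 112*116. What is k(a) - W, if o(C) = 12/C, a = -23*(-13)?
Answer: -3925260/299 ≈ -13128.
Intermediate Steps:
W = 13256 (W = 264 + 12992 = 13256)
a = 299
k(m) = 128 + 12/m (k(m) = 12/m - 32*(-4) = 12/m + 128 = 128 + 12/m)
k(a) - W = (128 + 12/299) - 1*13256 = (128 + 12*(1/299)) - 13256 = (128 + 12/299) - 13256 = 38284/299 - 13256 = -3925260/299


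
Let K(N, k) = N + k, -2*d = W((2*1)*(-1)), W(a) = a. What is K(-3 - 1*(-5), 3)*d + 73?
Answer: 78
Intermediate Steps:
d = 1 (d = -2*1*(-1)/2 = -(-1) = -½*(-2) = 1)
K(-3 - 1*(-5), 3)*d + 73 = ((-3 - 1*(-5)) + 3)*1 + 73 = ((-3 + 5) + 3)*1 + 73 = (2 + 3)*1 + 73 = 5*1 + 73 = 5 + 73 = 78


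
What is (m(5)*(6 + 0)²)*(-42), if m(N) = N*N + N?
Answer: -45360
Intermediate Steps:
m(N) = N + N² (m(N) = N² + N = N + N²)
(m(5)*(6 + 0)²)*(-42) = ((5*(1 + 5))*(6 + 0)²)*(-42) = ((5*6)*6²)*(-42) = (30*36)*(-42) = 1080*(-42) = -45360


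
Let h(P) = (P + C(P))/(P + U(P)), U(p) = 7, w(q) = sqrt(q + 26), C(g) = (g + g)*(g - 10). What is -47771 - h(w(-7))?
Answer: -477919/10 + 57*sqrt(19)/10 ≈ -47767.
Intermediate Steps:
C(g) = 2*g*(-10 + g) (C(g) = (2*g)*(-10 + g) = 2*g*(-10 + g))
w(q) = sqrt(26 + q)
h(P) = (P + 2*P*(-10 + P))/(7 + P) (h(P) = (P + 2*P*(-10 + P))/(P + 7) = (P + 2*P*(-10 + P))/(7 + P))
-47771 - h(w(-7)) = -47771 - sqrt(26 - 7)*(-19 + 2*sqrt(26 - 7))/(7 + sqrt(26 - 7)) = -47771 - sqrt(19)*(-19 + 2*sqrt(19))/(7 + sqrt(19))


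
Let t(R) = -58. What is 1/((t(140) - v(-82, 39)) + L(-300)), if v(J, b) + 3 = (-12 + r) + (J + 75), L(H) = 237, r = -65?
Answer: 1/266 ≈ 0.0037594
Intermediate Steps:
v(J, b) = -5 + J (v(J, b) = -3 + ((-12 - 65) + (J + 75)) = -3 + (-77 + (75 + J)) = -3 + (-2 + J) = -5 + J)
1/((t(140) - v(-82, 39)) + L(-300)) = 1/((-58 - (-5 - 82)) + 237) = 1/((-58 - 1*(-87)) + 237) = 1/((-58 + 87) + 237) = 1/(29 + 237) = 1/266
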